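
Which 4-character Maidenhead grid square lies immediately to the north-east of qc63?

QC74

Longitude square 6; +1 → 7.
Latitude square 3; +1 → 4.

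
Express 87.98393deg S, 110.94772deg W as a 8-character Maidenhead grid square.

Shift to the Maidenhead origin (180°W, 90°S): lon 69.05228, lat 2.01607.
Field (20°×10°, letters A–R): 69.05228/20 → 3 → D, 2.01607/10 → 0 → A; chars DA.
Square (2°×1°, digits 0–9): 9.05228/2 → 4, 2.01607/1 → 2; chars 42.
Subsquare (5′×2.5′, letters a–x): 1.05228/0.0833333 → 12 → m, 0.01607/0.0416667 → 0 → a; chars ma.
Extended square (30″×15″, digits 0–9): 0.05228/0.00833333 → 6, 0.01607/0.00416667 → 3; chars 63.

DA42ma63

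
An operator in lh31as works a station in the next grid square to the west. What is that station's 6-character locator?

LH21xs

Longitude subsquare a = 0; −1 → -1, wraps to 23 = x, carry into square.
Longitude square 3; −1 → 2.
The latitude characters are unchanged.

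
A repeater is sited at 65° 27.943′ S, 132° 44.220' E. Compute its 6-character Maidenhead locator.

Offset from 180°W / 90°S: lon 312.7370°, lat 24.5343°.
Field (20°×10°, letters A–R): lon ⌊312.7370/20⌋ = 15 → P; lat ⌊24.5343/10⌋ = 2 → C.
Square (2°×1°, digits 0–9): lon ⌊12.7370/2⌋ = 6; lat ⌊4.5343/1⌋ = 4.
Subsquare (5′×2.5′, letters a–x): lon ⌊0.7370/0.0833333⌋ = 8 → i; lat ⌊0.5343/0.0416667⌋ = 12 → m.

PC64im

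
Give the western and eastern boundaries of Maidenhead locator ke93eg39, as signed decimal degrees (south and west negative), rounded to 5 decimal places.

38.35833, 38.36667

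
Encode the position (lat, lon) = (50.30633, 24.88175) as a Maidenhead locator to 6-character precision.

KO20kh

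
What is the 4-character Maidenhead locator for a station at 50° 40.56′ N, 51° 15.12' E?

LO50

Offset from 180°W / 90°S: lon 231.25°, lat 140.68°.
Field (20°×10°, letters A–R): lon ⌊231.25/20⌋ = 11 → L; lat ⌊140.68/10⌋ = 14 → O.
Square (2°×1°, digits 0–9): lon ⌊11.25/2⌋ = 5; lat ⌊0.68/1⌋ = 0.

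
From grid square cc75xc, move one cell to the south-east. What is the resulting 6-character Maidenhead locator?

CC85ab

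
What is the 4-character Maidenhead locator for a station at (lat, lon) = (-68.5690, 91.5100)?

Add 180° to longitude and 90° to latitude: 271.51, 21.43.
Field: 271.51/20 → 13 → N, 21.43/10 → 2 → C; chars NC.
Square: 11.51/2 → 5, 1.43/1 → 1; chars 51.

NC51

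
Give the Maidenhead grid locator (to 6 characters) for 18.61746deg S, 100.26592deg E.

OH01dj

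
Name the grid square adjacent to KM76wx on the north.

KM77wa

Latitude subsquare x = 23; +1 → 24, wraps to 0 = a, carry into square.
Latitude square 6; +1 → 7.
The longitude characters are unchanged.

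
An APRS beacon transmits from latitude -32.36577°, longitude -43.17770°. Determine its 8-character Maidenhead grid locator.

Add 180° to longitude and 90° to latitude: 136.82230, 57.63423.
Field: 136.82230/20 → 6 → G, 57.63423/10 → 5 → F; chars GF.
Square: 16.82230/2 → 8, 7.63423/1 → 7; chars 87.
Subsquare: 0.82230/0.0833333 → 9 → j, 0.63423/0.0416667 → 15 → p; chars jp.
Extended square: 0.07230/0.00833333 → 8, 0.00923/0.00416667 → 2; chars 82.

GF87jp82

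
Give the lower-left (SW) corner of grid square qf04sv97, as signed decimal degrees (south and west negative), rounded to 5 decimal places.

-35.09583, 141.57500

Field Q=16, F=5: +16·20° lon, +5·10° lat → SW at lon 140°, lat -40°.
Square 0, 4: +0·2° lon, +4·1° lat → SW at lon 140°, lat -36°.
Subsquare s=18, v=21: +18·0.0833333° lon, +21·0.0416667° lat → SW at lon 141.5°, lat -35.125°.
Extended square 9, 7: +9·0.00833333° lon, +7·0.00416667° lat → SW at lon 141.575°, lat -35.0958°.
latitude -35.09583, longitude 141.57500.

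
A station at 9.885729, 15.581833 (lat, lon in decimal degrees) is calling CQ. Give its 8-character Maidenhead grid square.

JJ79sv92

Offset from 180°W / 90°S: lon 195.58183°, lat 99.88573°.
Field (20°×10°, letters A–R): lon ⌊195.58183/20⌋ = 9 → J; lat ⌊99.88573/10⌋ = 9 → J.
Square (2°×1°, digits 0–9): lon ⌊15.58183/2⌋ = 7; lat ⌊9.88573/1⌋ = 9.
Subsquare (5′×2.5′, letters a–x): lon ⌊1.58183/0.0833333⌋ = 18 → s; lat ⌊0.88573/0.0416667⌋ = 21 → v.
Extended square (30″×15″, digits 0–9): lon ⌊0.08183/0.00833333⌋ = 9; lat ⌊0.01073/0.00416667⌋ = 2.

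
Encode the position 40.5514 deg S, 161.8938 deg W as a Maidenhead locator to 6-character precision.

AE99bk

Add 180° to longitude and 90° to latitude: 18.1062, 49.4486.
Field (20°×10°, letters A–R): 18.1062/20 → 0 → A, 49.4486/10 → 4 → E; chars AE.
Square (2°×1°, digits 0–9): 18.1062/2 → 9, 9.4486/1 → 9; chars 99.
Subsquare (5′×2.5′, letters a–x): 0.1062/0.0833333 → 1 → b, 0.4486/0.0416667 → 10 → k; chars bk.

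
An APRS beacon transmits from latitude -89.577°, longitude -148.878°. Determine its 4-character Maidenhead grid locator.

BA50

Add 180° to longitude and 90° to latitude: 31.12, 0.42.
Field: lon ⌊31.12/20⌋ = 1 → B; lat ⌊0.42/10⌋ = 0 → A.
Square: lon ⌊11.12/2⌋ = 5; lat ⌊0.42/1⌋ = 0.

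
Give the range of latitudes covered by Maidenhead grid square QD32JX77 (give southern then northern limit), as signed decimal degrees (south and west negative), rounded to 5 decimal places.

-57.01250, -57.00833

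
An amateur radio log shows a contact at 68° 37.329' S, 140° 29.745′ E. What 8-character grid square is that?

Add 180° to longitude and 90° to latitude: 320.49575, 21.37785.
Field: lon ⌊320.49575/20⌋ = 16 → Q; lat ⌊21.37785/10⌋ = 2 → C.
Square: lon ⌊0.49575/2⌋ = 0; lat ⌊1.37785/1⌋ = 1.
Subsquare: lon ⌊0.49575/0.0833333⌋ = 5 → f; lat ⌊0.37785/0.0416667⌋ = 9 → j.
Extended square: lon ⌊0.07908/0.00833333⌋ = 9; lat ⌊0.00285/0.00416667⌋ = 0.

QC01fj90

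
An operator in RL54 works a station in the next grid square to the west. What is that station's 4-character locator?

RL44

Longitude square 5; −1 → 4.
The latitude characters are unchanged.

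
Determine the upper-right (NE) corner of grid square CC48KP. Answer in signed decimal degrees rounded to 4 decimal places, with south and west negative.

-61.3333, -131.0833

Field C=2, C=2: +2·20° lon, +2·10° lat → SW at lon -140°, lat -70°.
Square 4, 8: +4·2° lon, +8·1° lat → SW at lon -132°, lat -62°.
Subsquare k=10, p=15: +10·0.0833333° lon, +15·0.0416667° lat → SW at lon -131.167°, lat -61.375°.
Cell spans 0.0833333° lon × 0.0416667° lat. NE corner is SW corner plus one full cell.
latitude -61.3333, longitude -131.0833.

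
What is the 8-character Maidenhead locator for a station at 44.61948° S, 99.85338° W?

EE05bj71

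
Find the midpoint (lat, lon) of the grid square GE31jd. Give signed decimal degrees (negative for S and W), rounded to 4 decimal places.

-48.8542, -53.2083

Field G=6, E=4: +6·20° lon, +4·10° lat → SW at lon -60°, lat -50°.
Square 3, 1: +3·2° lon, +1·1° lat → SW at lon -54°, lat -49°.
Subsquare j=9, d=3: +9·0.0833333° lon, +3·0.0416667° lat → SW at lon -53.25°, lat -48.875°.
Cell spans 0.0833333° lon × 0.0416667° lat. Centre is SW corner plus half of each.
latitude -48.8542, longitude -53.2083.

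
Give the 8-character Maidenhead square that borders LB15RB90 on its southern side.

Latitude extended square 0; −1 → -1, wraps to 9, carry into subsquare.
Latitude subsquare b = 1; −1 → 0 = a.
The longitude characters are unchanged.

LB15ra99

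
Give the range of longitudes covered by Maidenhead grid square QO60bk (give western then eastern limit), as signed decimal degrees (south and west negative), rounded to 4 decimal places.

Field Q=16, O=14: +16·20° lon, +14·10° lat → SW at lon 140°, lat 50°.
Square 6, 0: +6·2° lon, +0·1° lat → SW at lon 152°, lat 50°.
Subsquare b=1, k=10: +1·0.0833333° lon, +10·0.0416667° lat → SW at lon 152.083°, lat 50.4167°.
Cell spans 0.0833333° lon × 0.0416667° lat.
west 152.0833, east 152.1667.

152.0833, 152.1667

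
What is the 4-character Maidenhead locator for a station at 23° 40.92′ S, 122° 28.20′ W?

CG86

Add 180° to longitude and 90° to latitude: 57.53, 66.32.
Field: lon ⌊57.53/20⌋ = 2 → C; lat ⌊66.32/10⌋ = 6 → G.
Square: lon ⌊17.53/2⌋ = 8; lat ⌊6.32/1⌋ = 6.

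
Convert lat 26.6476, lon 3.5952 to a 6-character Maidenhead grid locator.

Add 180° to longitude and 90° to latitude: 183.5952, 116.6476.
Field (20°×10°, letters A–R): lon ⌊183.5952/20⌋ = 9 → J; lat ⌊116.6476/10⌋ = 11 → L.
Square (2°×1°, digits 0–9): lon ⌊3.5952/2⌋ = 1; lat ⌊6.6476/1⌋ = 6.
Subsquare (5′×2.5′, letters a–x): lon ⌊1.5952/0.0833333⌋ = 19 → t; lat ⌊0.6476/0.0416667⌋ = 15 → p.

JL16tp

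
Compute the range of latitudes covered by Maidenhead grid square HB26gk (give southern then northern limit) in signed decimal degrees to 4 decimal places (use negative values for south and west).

Field H=7, B=1: +7·20° lon, +1·10° lat → SW at lon -40°, lat -80°.
Square 2, 6: +2·2° lon, +6·1° lat → SW at lon -36°, lat -74°.
Subsquare g=6, k=10: +6·0.0833333° lon, +10·0.0416667° lat → SW at lon -35.5°, lat -73.5833°.
Cell spans 0.0833333° lon × 0.0416667° lat.
south -73.5833, north -73.5417.

-73.5833, -73.5417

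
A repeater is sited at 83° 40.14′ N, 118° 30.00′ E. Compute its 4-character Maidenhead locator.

OR93

Shift to the Maidenhead origin (180°W, 90°S): lon 298.50, lat 173.67.
Field: lon ⌊298.50/20⌋ = 14 → O; lat ⌊173.67/10⌋ = 17 → R.
Square: lon ⌊18.50/2⌋ = 9; lat ⌊3.67/1⌋ = 3.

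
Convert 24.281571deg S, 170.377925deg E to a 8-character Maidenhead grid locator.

RG55er52

Shift to the Maidenhead origin (180°W, 90°S): lon 350.37793, lat 65.71843.
Field (20°×10°, letters A–R): lon ⌊350.37793/20⌋ = 17 → R; lat ⌊65.71843/10⌋ = 6 → G.
Square (2°×1°, digits 0–9): lon ⌊10.37793/2⌋ = 5; lat ⌊5.71843/1⌋ = 5.
Subsquare (5′×2.5′, letters a–x): lon ⌊0.37793/0.0833333⌋ = 4 → e; lat ⌊0.71843/0.0416667⌋ = 17 → r.
Extended square (30″×15″, digits 0–9): lon ⌊0.04459/0.00833333⌋ = 5; lat ⌊0.01010/0.00416667⌋ = 2.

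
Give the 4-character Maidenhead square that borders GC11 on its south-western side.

GC00

Longitude square 1; −1 → 0.
Latitude square 1; −1 → 0.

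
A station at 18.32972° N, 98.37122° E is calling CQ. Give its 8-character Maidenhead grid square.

Shift to the Maidenhead origin (180°W, 90°S): lon 278.37122, lat 108.32972.
Field: 278.37122/20 → 13 → N, 108.32972/10 → 10 → K; chars NK.
Square: 18.37122/2 → 9, 8.32972/1 → 8; chars 98.
Subsquare: 0.37122/0.0833333 → 4 → e, 0.32972/0.0416667 → 7 → h; chars eh.
Extended square: 0.03789/0.00833333 → 4, 0.03805/0.00416667 → 9; chars 49.

NK98eh49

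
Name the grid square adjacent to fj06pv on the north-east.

FJ06qw

Longitude subsquare p = 15; +1 → 16 = q.
Latitude subsquare v = 21; +1 → 22 = w.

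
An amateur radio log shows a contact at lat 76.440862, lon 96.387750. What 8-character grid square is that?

NQ86ek65

Offset from 180°W / 90°S: lon 276.38775°, lat 166.44086°.
Field: 276.38775/20 → 13 → N, 166.44086/10 → 16 → Q; chars NQ.
Square: 16.38775/2 → 8, 6.44086/1 → 6; chars 86.
Subsquare: 0.38775/0.0833333 → 4 → e, 0.44086/0.0416667 → 10 → k; chars ek.
Extended square: 0.05442/0.00833333 → 6, 0.02420/0.00416667 → 5; chars 65.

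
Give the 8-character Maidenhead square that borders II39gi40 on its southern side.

II39gh49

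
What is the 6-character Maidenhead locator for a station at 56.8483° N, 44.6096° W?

Shift to the Maidenhead origin (180°W, 90°S): lon 135.3904, lat 146.8483.
Field: lon ⌊135.3904/20⌋ = 6 → G; lat ⌊146.8483/10⌋ = 14 → O.
Square: lon ⌊15.3904/2⌋ = 7; lat ⌊6.8483/1⌋ = 6.
Subsquare: lon ⌊1.3904/0.0833333⌋ = 16 → q; lat ⌊0.8483/0.0416667⌋ = 20 → u.

GO76qu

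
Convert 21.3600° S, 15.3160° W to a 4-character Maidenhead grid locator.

IG28

Offset from 180°W / 90°S: lon 164.68°, lat 68.64°.
Field (20°×10°, letters A–R): lon ⌊164.68/20⌋ = 8 → I; lat ⌊68.64/10⌋ = 6 → G.
Square (2°×1°, digits 0–9): lon ⌊4.68/2⌋ = 2; lat ⌊8.64/1⌋ = 8.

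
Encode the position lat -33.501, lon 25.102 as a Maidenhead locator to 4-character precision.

KF26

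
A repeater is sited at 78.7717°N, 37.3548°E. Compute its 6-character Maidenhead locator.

KQ88qs

Offset from 180°W / 90°S: lon 217.3548°, lat 168.7717°.
Field: lon ⌊217.3548/20⌋ = 10 → K; lat ⌊168.7717/10⌋ = 16 → Q.
Square: lon ⌊17.3548/2⌋ = 8; lat ⌊8.7717/1⌋ = 8.
Subsquare: lon ⌊1.3548/0.0833333⌋ = 16 → q; lat ⌊0.7717/0.0416667⌋ = 18 → s.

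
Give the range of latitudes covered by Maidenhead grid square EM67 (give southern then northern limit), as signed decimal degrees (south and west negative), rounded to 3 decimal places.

37.000, 38.000

Field E=4, M=12: +4·20° lon, +12·10° lat → SW at lon -100°, lat 30°.
Square 6, 7: +6·2° lon, +7·1° lat → SW at lon -88°, lat 37°.
Cell spans 2° lon × 1° lat.
south 37.000, north 38.000.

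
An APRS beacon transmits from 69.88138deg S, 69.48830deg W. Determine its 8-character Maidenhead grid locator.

Add 180° to longitude and 90° to latitude: 110.51170, 20.11862.
Field: lon ⌊110.51170/20⌋ = 5 → F; lat ⌊20.11862/10⌋ = 2 → C.
Square: lon ⌊10.51170/2⌋ = 5; lat ⌊0.11862/1⌋ = 0.
Subsquare: lon ⌊0.51170/0.0833333⌋ = 6 → g; lat ⌊0.11862/0.0416667⌋ = 2 → c.
Extended square: lon ⌊0.01170/0.00833333⌋ = 1; lat ⌊0.03529/0.00416667⌋ = 8.

FC50gc18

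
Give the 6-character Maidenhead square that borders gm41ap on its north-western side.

GM31xq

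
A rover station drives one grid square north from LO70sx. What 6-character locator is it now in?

LO71sa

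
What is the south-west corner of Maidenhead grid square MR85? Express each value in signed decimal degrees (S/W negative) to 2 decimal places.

85.00, 76.00

Field M=12, R=17: +12·20° lon, +17·10° lat → SW at lon 60°, lat 80°.
Square 8, 5: +8·2° lon, +5·1° lat → SW at lon 76°, lat 85°.
latitude 85.00, longitude 76.00.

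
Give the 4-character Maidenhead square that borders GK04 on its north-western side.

FK95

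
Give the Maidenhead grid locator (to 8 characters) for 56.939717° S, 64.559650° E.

Offset from 180°W / 90°S: lon 244.55965°, lat 33.06028°.
Field (20°×10°, letters A–R): 244.55965/20 → 12 → M, 33.06028/10 → 3 → D; chars MD.
Square (2°×1°, digits 0–9): 4.55965/2 → 2, 3.06028/1 → 3; chars 23.
Subsquare (5′×2.5′, letters a–x): 0.55965/0.0833333 → 6 → g, 0.06028/0.0416667 → 1 → b; chars gb.
Extended square (30″×15″, digits 0–9): 0.05965/0.00833333 → 7, 0.01862/0.00416667 → 4; chars 74.

MD23gb74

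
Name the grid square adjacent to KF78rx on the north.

KF79ra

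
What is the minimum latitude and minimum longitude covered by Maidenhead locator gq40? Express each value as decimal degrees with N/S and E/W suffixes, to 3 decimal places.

70.000° N, 52.000° W

Field G=6, Q=16: +6·20° lon, +16·10° lat → SW at lon -60°, lat 70°.
Square 4, 0: +4·2° lon, +0·1° lat → SW at lon -52°, lat 70°.
latitude 70.000° N, longitude 52.000° W.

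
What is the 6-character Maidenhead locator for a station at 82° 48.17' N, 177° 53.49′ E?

RR82wt

Offset from 180°W / 90°S: lon 357.8915°, lat 172.8028°.
Field: lon ⌊357.8915/20⌋ = 17 → R; lat ⌊172.8028/10⌋ = 17 → R.
Square: lon ⌊17.8915/2⌋ = 8; lat ⌊2.8028/1⌋ = 2.
Subsquare: lon ⌊1.8915/0.0833333⌋ = 22 → w; lat ⌊0.8028/0.0416667⌋ = 19 → t.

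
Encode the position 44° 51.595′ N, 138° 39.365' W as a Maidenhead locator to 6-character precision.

CN04qu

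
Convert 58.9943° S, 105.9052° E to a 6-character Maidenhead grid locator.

Shift to the Maidenhead origin (180°W, 90°S): lon 285.9052, lat 31.0057.
Field: 285.9052/20 → 14 → O, 31.0057/10 → 3 → D; chars OD.
Square: 5.9052/2 → 2, 1.0057/1 → 1; chars 21.
Subsquare: 1.9052/0.0833333 → 22 → w, 0.0057/0.0416667 → 0 → a; chars wa.

OD21wa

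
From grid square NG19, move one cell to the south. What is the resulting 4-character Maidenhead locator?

Latitude square 9; −1 → 8.
The longitude characters are unchanged.

NG18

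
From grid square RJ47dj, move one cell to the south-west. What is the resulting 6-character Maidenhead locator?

Longitude subsquare d = 3; −1 → 2 = c.
Latitude subsquare j = 9; −1 → 8 = i.

RJ47ci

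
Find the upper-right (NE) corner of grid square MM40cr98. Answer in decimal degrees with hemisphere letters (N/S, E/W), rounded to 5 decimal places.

Field M=12, M=12: +12·20° lon, +12·10° lat → SW at lon 60°, lat 30°.
Square 4, 0: +4·2° lon, +0·1° lat → SW at lon 68°, lat 30°.
Subsquare c=2, r=17: +2·0.0833333° lon, +17·0.0416667° lat → SW at lon 68.1667°, lat 30.7083°.
Extended square 9, 8: +9·0.00833333° lon, +8·0.00416667° lat → SW at lon 68.2417°, lat 30.7417°.
Cell spans 0.00833333° lon × 0.00416667° lat. NE corner is SW corner plus one full cell.
latitude 30.74583° N, longitude 68.25000° E.

30.74583° N, 68.25000° E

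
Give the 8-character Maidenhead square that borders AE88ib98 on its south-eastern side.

AE88jb07

Longitude extended square 9; +1 → 10, wraps to 0, carry into subsquare.
Longitude subsquare i = 8; +1 → 9 = j.
Latitude extended square 8; −1 → 7.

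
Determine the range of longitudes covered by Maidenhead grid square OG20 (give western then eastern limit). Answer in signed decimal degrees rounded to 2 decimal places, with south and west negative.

104.00, 106.00

Field O=14, G=6: +14·20° lon, +6·10° lat → SW at lon 100°, lat -30°.
Square 2, 0: +2·2° lon, +0·1° lat → SW at lon 104°, lat -30°.
Cell spans 2° lon × 1° lat.
west 104.00, east 106.00.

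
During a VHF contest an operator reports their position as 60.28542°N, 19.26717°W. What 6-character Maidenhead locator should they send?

IP00ig

Add 180° to longitude and 90° to latitude: 160.7328, 150.2854.
Field: lon ⌊160.7328/20⌋ = 8 → I; lat ⌊150.2854/10⌋ = 15 → P.
Square: lon ⌊0.7328/2⌋ = 0; lat ⌊0.2854/1⌋ = 0.
Subsquare: lon ⌊0.7328/0.0833333⌋ = 8 → i; lat ⌊0.2854/0.0416667⌋ = 6 → g.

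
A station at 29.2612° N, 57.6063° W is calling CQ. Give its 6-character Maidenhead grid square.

Offset from 180°W / 90°S: lon 122.3937°, lat 119.2612°.
Field: lon ⌊122.3937/20⌋ = 6 → G; lat ⌊119.2612/10⌋ = 11 → L.
Square: lon ⌊2.3937/2⌋ = 1; lat ⌊9.2612/1⌋ = 9.
Subsquare: lon ⌊0.3937/0.0833333⌋ = 4 → e; lat ⌊0.2612/0.0416667⌋ = 6 → g.

GL19eg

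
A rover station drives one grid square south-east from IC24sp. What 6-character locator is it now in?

IC24to

Longitude subsquare s = 18; +1 → 19 = t.
Latitude subsquare p = 15; −1 → 14 = o.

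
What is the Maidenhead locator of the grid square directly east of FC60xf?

FC70af

Longitude subsquare x = 23; +1 → 24, wraps to 0 = a, carry into square.
Longitude square 6; +1 → 7.
The latitude characters are unchanged.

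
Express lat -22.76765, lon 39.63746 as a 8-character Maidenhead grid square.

KG97tf65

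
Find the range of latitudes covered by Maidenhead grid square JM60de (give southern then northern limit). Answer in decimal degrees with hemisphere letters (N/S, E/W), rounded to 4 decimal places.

Field J=9, M=12: +9·20° lon, +12·10° lat → SW at lon 0°, lat 30°.
Square 6, 0: +6·2° lon, +0·1° lat → SW at lon 12°, lat 30°.
Subsquare d=3, e=4: +3·0.0833333° lon, +4·0.0416667° lat → SW at lon 12.25°, lat 30.1667°.
Cell spans 0.0833333° lon × 0.0416667° lat.
south 30.1667° N, north 30.2083° N.

30.1667° N, 30.2083° N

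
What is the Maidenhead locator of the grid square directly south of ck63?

CK62

Latitude square 3; −1 → 2.
The longitude characters are unchanged.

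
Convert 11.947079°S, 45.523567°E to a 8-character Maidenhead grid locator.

Shift to the Maidenhead origin (180°W, 90°S): lon 225.52357, lat 78.05292.
Field: lon ⌊225.52357/20⌋ = 11 → L; lat ⌊78.05292/10⌋ = 7 → H.
Square: lon ⌊5.52357/2⌋ = 2; lat ⌊8.05292/1⌋ = 8.
Subsquare: lon ⌊1.52357/0.0833333⌋ = 18 → s; lat ⌊0.05292/0.0416667⌋ = 1 → b.
Extended square: lon ⌊0.02357/0.00833333⌋ = 2; lat ⌊0.01125/0.00416667⌋ = 2.

LH28sb22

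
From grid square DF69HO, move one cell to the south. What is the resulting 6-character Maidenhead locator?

DF69hn

Latitude subsquare o = 14; −1 → 13 = n.
The longitude characters are unchanged.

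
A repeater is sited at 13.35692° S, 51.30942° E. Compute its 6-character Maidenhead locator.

Add 180° to longitude and 90° to latitude: 231.3094, 76.6431.
Field (20°×10°, letters A–R): 231.3094/20 → 11 → L, 76.6431/10 → 7 → H; chars LH.
Square (2°×1°, digits 0–9): 11.3094/2 → 5, 6.6431/1 → 6; chars 56.
Subsquare (5′×2.5′, letters a–x): 1.3094/0.0833333 → 15 → p, 0.6431/0.0416667 → 15 → p; chars pp.

LH56pp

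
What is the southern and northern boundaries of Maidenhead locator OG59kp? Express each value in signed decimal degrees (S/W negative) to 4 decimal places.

Field O=14, G=6: +14·20° lon, +6·10° lat → SW at lon 100°, lat -30°.
Square 5, 9: +5·2° lon, +9·1° lat → SW at lon 110°, lat -21°.
Subsquare k=10, p=15: +10·0.0833333° lon, +15·0.0416667° lat → SW at lon 110.833°, lat -20.375°.
Cell spans 0.0833333° lon × 0.0416667° lat.
south -20.3750, north -20.3333.

-20.3750, -20.3333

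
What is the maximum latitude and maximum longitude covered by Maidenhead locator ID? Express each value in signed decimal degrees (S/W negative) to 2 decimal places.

-50.00, 0.00

Field I=8, D=3: +8·20° lon, +3·10° lat → SW at lon -20°, lat -60°.
Cell spans 20° lon × 10° lat. NE corner is SW corner plus one full cell.
latitude -50.00, longitude 0.00.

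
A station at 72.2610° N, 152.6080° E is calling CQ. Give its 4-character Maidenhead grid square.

QQ62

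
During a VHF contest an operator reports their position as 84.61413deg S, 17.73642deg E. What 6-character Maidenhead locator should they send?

Offset from 180°W / 90°S: lon 197.7364°, lat 5.3859°.
Field (20°×10°, letters A–R): 197.7364/20 → 9 → J, 5.3859/10 → 0 → A; chars JA.
Square (2°×1°, digits 0–9): 17.7364/2 → 8, 5.3859/1 → 5; chars 85.
Subsquare (5′×2.5′, letters a–x): 1.7364/0.0833333 → 20 → u, 0.3859/0.0416667 → 9 → j; chars uj.

JA85uj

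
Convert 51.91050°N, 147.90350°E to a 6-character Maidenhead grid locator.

Add 180° to longitude and 90° to latitude: 327.9035, 141.9105.
Field (20°×10°, letters A–R): 327.9035/20 → 16 → Q, 141.9105/10 → 14 → O; chars QO.
Square (2°×1°, digits 0–9): 7.9035/2 → 3, 1.9105/1 → 1; chars 31.
Subsquare (5′×2.5′, letters a–x): 1.9035/0.0833333 → 22 → w, 0.9105/0.0416667 → 21 → v; chars wv.

QO31wv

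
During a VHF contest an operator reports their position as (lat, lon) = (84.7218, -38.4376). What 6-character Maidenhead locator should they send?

HR04sr

Shift to the Maidenhead origin (180°W, 90°S): lon 141.5624, lat 174.7218.
Field (20°×10°, letters A–R): lon ⌊141.5624/20⌋ = 7 → H; lat ⌊174.7218/10⌋ = 17 → R.
Square (2°×1°, digits 0–9): lon ⌊1.5624/2⌋ = 0; lat ⌊4.7218/1⌋ = 4.
Subsquare (5′×2.5′, letters a–x): lon ⌊1.5624/0.0833333⌋ = 18 → s; lat ⌊0.7218/0.0416667⌋ = 17 → r.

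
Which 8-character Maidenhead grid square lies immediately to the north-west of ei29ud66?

EI29ud57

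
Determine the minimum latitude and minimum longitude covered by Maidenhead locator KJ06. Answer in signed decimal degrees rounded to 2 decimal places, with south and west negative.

Field K=10, J=9: +10·20° lon, +9·10° lat → SW at lon 20°, lat 0°.
Square 0, 6: +0·2° lon, +6·1° lat → SW at lon 20°, lat 6°.
latitude 6.00, longitude 20.00.

6.00, 20.00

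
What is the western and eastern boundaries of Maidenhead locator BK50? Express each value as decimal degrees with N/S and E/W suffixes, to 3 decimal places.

Field B=1, K=10: +1·20° lon, +10·10° lat → SW at lon -160°, lat 10°.
Square 5, 0: +5·2° lon, +0·1° lat → SW at lon -150°, lat 10°.
Cell spans 2° lon × 1° lat.
west 150.000° W, east 148.000° W.

150.000° W, 148.000° W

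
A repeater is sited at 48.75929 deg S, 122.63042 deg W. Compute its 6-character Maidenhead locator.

CE81qf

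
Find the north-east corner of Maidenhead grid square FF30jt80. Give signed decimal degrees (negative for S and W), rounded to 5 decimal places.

-39.20417, -73.17500

Field F=5, F=5: +5·20° lon, +5·10° lat → SW at lon -80°, lat -40°.
Square 3, 0: +3·2° lon, +0·1° lat → SW at lon -74°, lat -40°.
Subsquare j=9, t=19: +9·0.0833333° lon, +19·0.0416667° lat → SW at lon -73.25°, lat -39.2083°.
Extended square 8, 0: +8·0.00833333° lon, +0·0.00416667° lat → SW at lon -73.1833°, lat -39.2083°.
Cell spans 0.00833333° lon × 0.00416667° lat. NE corner is SW corner plus one full cell.
latitude -39.20417, longitude -73.17500.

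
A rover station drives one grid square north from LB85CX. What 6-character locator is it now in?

Latitude subsquare x = 23; +1 → 24, wraps to 0 = a, carry into square.
Latitude square 5; +1 → 6.
The longitude characters are unchanged.

LB86ca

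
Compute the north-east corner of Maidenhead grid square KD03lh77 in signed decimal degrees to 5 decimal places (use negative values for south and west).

-56.67500, 20.98333

Field K=10, D=3: +10·20° lon, +3·10° lat → SW at lon 20°, lat -60°.
Square 0, 3: +0·2° lon, +3·1° lat → SW at lon 20°, lat -57°.
Subsquare l=11, h=7: +11·0.0833333° lon, +7·0.0416667° lat → SW at lon 20.9167°, lat -56.7083°.
Extended square 7, 7: +7·0.00833333° lon, +7·0.00416667° lat → SW at lon 20.975°, lat -56.6792°.
Cell spans 0.00833333° lon × 0.00416667° lat. NE corner is SW corner plus one full cell.
latitude -56.67500, longitude 20.98333.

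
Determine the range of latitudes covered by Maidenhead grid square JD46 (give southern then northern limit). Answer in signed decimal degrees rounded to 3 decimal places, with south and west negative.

-54.000, -53.000

Field J=9, D=3: +9·20° lon, +3·10° lat → SW at lon 0°, lat -60°.
Square 4, 6: +4·2° lon, +6·1° lat → SW at lon 8°, lat -54°.
Cell spans 2° lon × 1° lat.
south -54.000, north -53.000.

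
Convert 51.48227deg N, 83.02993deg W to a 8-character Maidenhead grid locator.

EO81ll65

Add 180° to longitude and 90° to latitude: 96.97007, 141.48227.
Field: lon ⌊96.97007/20⌋ = 4 → E; lat ⌊141.48227/10⌋ = 14 → O.
Square: lon ⌊16.97007/2⌋ = 8; lat ⌊1.48227/1⌋ = 1.
Subsquare: lon ⌊0.97007/0.0833333⌋ = 11 → l; lat ⌊0.48227/0.0416667⌋ = 11 → l.
Extended square: lon ⌊0.05340/0.00833333⌋ = 6; lat ⌊0.02394/0.00416667⌋ = 5.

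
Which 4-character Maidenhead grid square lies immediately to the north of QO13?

QO14

Latitude square 3; +1 → 4.
The longitude characters are unchanged.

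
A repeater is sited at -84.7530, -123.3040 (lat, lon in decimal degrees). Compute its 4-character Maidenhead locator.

Shift to the Maidenhead origin (180°W, 90°S): lon 56.70, lat 5.25.
Field: lon ⌊56.70/20⌋ = 2 → C; lat ⌊5.25/10⌋ = 0 → A.
Square: lon ⌊16.70/2⌋ = 8; lat ⌊5.25/1⌋ = 5.

CA85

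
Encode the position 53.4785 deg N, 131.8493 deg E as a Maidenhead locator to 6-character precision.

Add 180° to longitude and 90° to latitude: 311.8493, 143.4785.
Field: lon ⌊311.8493/20⌋ = 15 → P; lat ⌊143.4785/10⌋ = 14 → O.
Square: lon ⌊11.8493/2⌋ = 5; lat ⌊3.4785/1⌋ = 3.
Subsquare: lon ⌊1.8493/0.0833333⌋ = 22 → w; lat ⌊0.4785/0.0416667⌋ = 11 → l.

PO53wl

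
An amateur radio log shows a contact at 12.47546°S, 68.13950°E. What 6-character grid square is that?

Offset from 180°W / 90°S: lon 248.1395°, lat 77.5245°.
Field: 248.1395/20 → 12 → M, 77.5245/10 → 7 → H; chars MH.
Square: 8.1395/2 → 4, 7.5245/1 → 7; chars 47.
Subsquare: 0.1395/0.0833333 → 1 → b, 0.5245/0.0416667 → 12 → m; chars bm.

MH47bm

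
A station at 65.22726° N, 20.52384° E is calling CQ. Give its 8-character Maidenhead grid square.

KP05gf24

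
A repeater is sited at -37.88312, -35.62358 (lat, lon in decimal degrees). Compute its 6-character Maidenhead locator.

Add 180° to longitude and 90° to latitude: 144.3764, 52.1169.
Field: lon ⌊144.3764/20⌋ = 7 → H; lat ⌊52.1169/10⌋ = 5 → F.
Square: lon ⌊4.3764/2⌋ = 2; lat ⌊2.1169/1⌋ = 2.
Subsquare: lon ⌊0.3764/0.0833333⌋ = 4 → e; lat ⌊0.1169/0.0416667⌋ = 2 → c.

HF22ec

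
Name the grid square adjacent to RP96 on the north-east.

Longitude square 9; +1 → 10, wraps to 0, carry into field.
Longitude field R = 17; +1 → 18, wraps to 0 = A, wrapping around the antimeridian.
Latitude square 6; +1 → 7.

AP07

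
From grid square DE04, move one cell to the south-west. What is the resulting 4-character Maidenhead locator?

CE93

Longitude square 0; −1 → -1, wraps to 9, carry into field.
Longitude field D = 3; −1 → 2 = C.
Latitude square 4; −1 → 3.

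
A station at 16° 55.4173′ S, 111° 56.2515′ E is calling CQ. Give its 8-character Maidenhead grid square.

OH53xb28

Shift to the Maidenhead origin (180°W, 90°S): lon 291.93752, lat 73.07638.
Field: 291.93752/20 → 14 → O, 73.07638/10 → 7 → H; chars OH.
Square: 11.93752/2 → 5, 3.07638/1 → 3; chars 53.
Subsquare: 1.93752/0.0833333 → 23 → x, 0.07638/0.0416667 → 1 → b; chars xb.
Extended square: 0.02086/0.00833333 → 2, 0.03471/0.00416667 → 8; chars 28.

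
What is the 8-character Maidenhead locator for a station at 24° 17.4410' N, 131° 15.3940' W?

CL44ig99

Add 180° to longitude and 90° to latitude: 48.74343, 114.29068.
Field: lon ⌊48.74343/20⌋ = 2 → C; lat ⌊114.29068/10⌋ = 11 → L.
Square: lon ⌊8.74343/2⌋ = 4; lat ⌊4.29068/1⌋ = 4.
Subsquare: lon ⌊0.74343/0.0833333⌋ = 8 → i; lat ⌊0.29068/0.0416667⌋ = 6 → g.
Extended square: lon ⌊0.07677/0.00833333⌋ = 9; lat ⌊0.04068/0.00416667⌋ = 9.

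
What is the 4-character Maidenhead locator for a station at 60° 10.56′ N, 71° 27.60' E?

Add 180° to longitude and 90° to latitude: 251.46, 150.18.
Field (20°×10°, letters A–R): 251.46/20 → 12 → M, 150.18/10 → 15 → P; chars MP.
Square (2°×1°, digits 0–9): 11.46/2 → 5, 0.18/1 → 0; chars 50.

MP50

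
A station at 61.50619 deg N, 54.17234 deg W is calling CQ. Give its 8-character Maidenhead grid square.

Shift to the Maidenhead origin (180°W, 90°S): lon 125.82766, lat 151.50619.
Field (20°×10°, letters A–R): 125.82766/20 → 6 → G, 151.50619/10 → 15 → P; chars GP.
Square (2°×1°, digits 0–9): 5.82766/2 → 2, 1.50619/1 → 1; chars 21.
Subsquare (5′×2.5′, letters a–x): 1.82766/0.0833333 → 21 → v, 0.50619/0.0416667 → 12 → m; chars vm.
Extended square (30″×15″, digits 0–9): 0.07766/0.00833333 → 9, 0.00619/0.00416667 → 1; chars 91.

GP21vm91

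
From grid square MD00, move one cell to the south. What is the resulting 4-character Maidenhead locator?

MC09

Latitude square 0; −1 → -1, wraps to 9, carry into field.
Latitude field D = 3; −1 → 2 = C.
The longitude characters are unchanged.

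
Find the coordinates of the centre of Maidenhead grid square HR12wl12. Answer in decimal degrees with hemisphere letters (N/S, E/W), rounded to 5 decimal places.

Field H=7, R=17: +7·20° lon, +17·10° lat → SW at lon -40°, lat 80°.
Square 1, 2: +1·2° lon, +2·1° lat → SW at lon -38°, lat 82°.
Subsquare w=22, l=11: +22·0.0833333° lon, +11·0.0416667° lat → SW at lon -36.1667°, lat 82.4583°.
Extended square 1, 2: +1·0.00833333° lon, +2·0.00416667° lat → SW at lon -36.1583°, lat 82.4667°.
Cell spans 0.00833333° lon × 0.00416667° lat. Centre is SW corner plus half of each.
latitude 82.46875° N, longitude 36.15417° W.

82.46875° N, 36.15417° W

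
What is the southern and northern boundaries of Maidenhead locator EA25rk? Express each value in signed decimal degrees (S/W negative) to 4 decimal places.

-84.5833, -84.5417

Field E=4, A=0: +4·20° lon, +0·10° lat → SW at lon -100°, lat -90°.
Square 2, 5: +2·2° lon, +5·1° lat → SW at lon -96°, lat -85°.
Subsquare r=17, k=10: +17·0.0833333° lon, +10·0.0416667° lat → SW at lon -94.5833°, lat -84.5833°.
Cell spans 0.0833333° lon × 0.0416667° lat.
south -84.5833, north -84.5417.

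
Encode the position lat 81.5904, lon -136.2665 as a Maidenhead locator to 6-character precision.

CR11uo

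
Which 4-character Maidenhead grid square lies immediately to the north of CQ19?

Latitude square 9; +1 → 10, wraps to 0, carry into field.
Latitude field Q = 16; +1 → 17 = R.
The longitude characters are unchanged.

CR10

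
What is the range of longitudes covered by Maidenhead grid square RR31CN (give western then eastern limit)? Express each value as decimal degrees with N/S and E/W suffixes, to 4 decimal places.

166.1667° E, 166.2500° E

Field R=17, R=17: +17·20° lon, +17·10° lat → SW at lon 160°, lat 80°.
Square 3, 1: +3·2° lon, +1·1° lat → SW at lon 166°, lat 81°.
Subsquare c=2, n=13: +2·0.0833333° lon, +13·0.0416667° lat → SW at lon 166.167°, lat 81.5417°.
Cell spans 0.0833333° lon × 0.0416667° lat.
west 166.1667° E, east 166.2500° E.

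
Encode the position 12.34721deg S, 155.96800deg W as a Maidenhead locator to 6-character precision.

BH27ap

Shift to the Maidenhead origin (180°W, 90°S): lon 24.0320, lat 77.6528.
Field: lon ⌊24.0320/20⌋ = 1 → B; lat ⌊77.6528/10⌋ = 7 → H.
Square: lon ⌊4.0320/2⌋ = 2; lat ⌊7.6528/1⌋ = 7.
Subsquare: lon ⌊0.0320/0.0833333⌋ = 0 → a; lat ⌊0.6528/0.0416667⌋ = 15 → p.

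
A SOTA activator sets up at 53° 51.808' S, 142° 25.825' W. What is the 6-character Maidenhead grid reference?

Shift to the Maidenhead origin (180°W, 90°S): lon 37.5696, lat 36.1365.
Field (20°×10°, letters A–R): 37.5696/20 → 1 → B, 36.1365/10 → 3 → D; chars BD.
Square (2°×1°, digits 0–9): 17.5696/2 → 8, 6.1365/1 → 6; chars 86.
Subsquare (5′×2.5′, letters a–x): 1.5696/0.0833333 → 18 → s, 0.1365/0.0416667 → 3 → d; chars sd.

BD86sd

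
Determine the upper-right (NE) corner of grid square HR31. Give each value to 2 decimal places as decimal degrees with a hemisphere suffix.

Field H=7, R=17: +7·20° lon, +17·10° lat → SW at lon -40°, lat 80°.
Square 3, 1: +3·2° lon, +1·1° lat → SW at lon -34°, lat 81°.
Cell spans 2° lon × 1° lat. NE corner is SW corner plus one full cell.
latitude 82.00° N, longitude 32.00° W.

82.00° N, 32.00° W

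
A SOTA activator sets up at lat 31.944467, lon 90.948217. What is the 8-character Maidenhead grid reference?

NM51lw36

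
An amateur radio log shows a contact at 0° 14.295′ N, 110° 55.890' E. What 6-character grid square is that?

Add 180° to longitude and 90° to latitude: 290.9315, 90.2382.
Field: 290.9315/20 → 14 → O, 90.2382/10 → 9 → J; chars OJ.
Square: 10.9315/2 → 5, 0.2382/1 → 0; chars 50.
Subsquare: 0.9315/0.0833333 → 11 → l, 0.2382/0.0416667 → 5 → f; chars lf.

OJ50lf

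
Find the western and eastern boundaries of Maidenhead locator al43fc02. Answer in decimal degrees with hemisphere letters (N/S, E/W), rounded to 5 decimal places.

171.58333° W, 171.57500° W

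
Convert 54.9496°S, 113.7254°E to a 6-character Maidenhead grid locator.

Shift to the Maidenhead origin (180°W, 90°S): lon 293.7254, lat 35.0504.
Field: 293.7254/20 → 14 → O, 35.0504/10 → 3 → D; chars OD.
Square: 13.7254/2 → 6, 5.0504/1 → 5; chars 65.
Subsquare: 1.7254/0.0833333 → 20 → u, 0.0504/0.0416667 → 1 → b; chars ub.

OD65ub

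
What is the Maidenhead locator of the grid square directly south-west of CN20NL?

Longitude subsquare n = 13; −1 → 12 = m.
Latitude subsquare l = 11; −1 → 10 = k.

CN20mk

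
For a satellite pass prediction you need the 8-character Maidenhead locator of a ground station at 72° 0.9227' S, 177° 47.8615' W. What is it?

Add 180° to longitude and 90° to latitude: 2.20231, 17.98462.
Field: lon ⌊2.20231/20⌋ = 0 → A; lat ⌊17.98462/10⌋ = 1 → B.
Square: lon ⌊2.20231/2⌋ = 1; lat ⌊7.98462/1⌋ = 7.
Subsquare: lon ⌊0.20231/0.0833333⌋ = 2 → c; lat ⌊0.98462/0.0416667⌋ = 23 → x.
Extended square: lon ⌊0.03564/0.00833333⌋ = 4; lat ⌊0.02629/0.00416667⌋ = 6.

AB17cx46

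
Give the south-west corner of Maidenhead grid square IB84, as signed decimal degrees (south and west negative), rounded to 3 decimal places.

-76.000, -4.000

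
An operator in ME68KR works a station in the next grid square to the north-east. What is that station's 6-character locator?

ME68ls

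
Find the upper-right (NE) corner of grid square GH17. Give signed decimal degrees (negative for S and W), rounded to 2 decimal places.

Field G=6, H=7: +6·20° lon, +7·10° lat → SW at lon -60°, lat -20°.
Square 1, 7: +1·2° lon, +7·1° lat → SW at lon -58°, lat -13°.
Cell spans 2° lon × 1° lat. NE corner is SW corner plus one full cell.
latitude -12.00, longitude -56.00.

-12.00, -56.00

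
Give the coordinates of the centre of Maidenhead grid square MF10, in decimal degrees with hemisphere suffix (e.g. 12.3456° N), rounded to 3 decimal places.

Field M=12, F=5: +12·20° lon, +5·10° lat → SW at lon 60°, lat -40°.
Square 1, 0: +1·2° lon, +0·1° lat → SW at lon 62°, lat -40°.
Cell spans 2° lon × 1° lat. Centre is SW corner plus half of each.
latitude 39.500° S, longitude 63.000° E.

39.500° S, 63.000° E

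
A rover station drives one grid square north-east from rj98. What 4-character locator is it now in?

Longitude square 9; +1 → 10, wraps to 0, carry into field.
Longitude field R = 17; +1 → 18, wraps to 0 = A, wrapping around the antimeridian.
Latitude square 8; +1 → 9.

AJ09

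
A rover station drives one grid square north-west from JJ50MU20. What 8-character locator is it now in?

Longitude extended square 2; −1 → 1.
Latitude extended square 0; +1 → 1.

JJ50mu11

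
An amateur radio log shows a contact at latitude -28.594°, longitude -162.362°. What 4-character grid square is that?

Offset from 180°W / 90°S: lon 17.64°, lat 61.41°.
Field (20°×10°, letters A–R): lon ⌊17.64/20⌋ = 0 → A; lat ⌊61.41/10⌋ = 6 → G.
Square (2°×1°, digits 0–9): lon ⌊17.64/2⌋ = 8; lat ⌊1.41/1⌋ = 1.

AG81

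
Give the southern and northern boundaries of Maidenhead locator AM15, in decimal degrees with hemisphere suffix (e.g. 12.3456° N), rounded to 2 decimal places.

35.00° N, 36.00° N

Field A=0, M=12: +0·20° lon, +12·10° lat → SW at lon -180°, lat 30°.
Square 1, 5: +1·2° lon, +5·1° lat → SW at lon -178°, lat 35°.
Cell spans 2° lon × 1° lat.
south 35.00° N, north 36.00° N.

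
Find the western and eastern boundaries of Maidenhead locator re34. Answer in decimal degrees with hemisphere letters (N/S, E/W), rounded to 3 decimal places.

166.000° E, 168.000° E

Field R=17, E=4: +17·20° lon, +4·10° lat → SW at lon 160°, lat -50°.
Square 3, 4: +3·2° lon, +4·1° lat → SW at lon 166°, lat -46°.
Cell spans 2° lon × 1° lat.
west 166.000° E, east 168.000° E.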